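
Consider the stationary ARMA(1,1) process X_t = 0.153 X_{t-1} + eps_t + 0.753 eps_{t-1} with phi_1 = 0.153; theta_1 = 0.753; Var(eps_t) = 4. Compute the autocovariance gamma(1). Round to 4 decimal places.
\gamma(1) = 4.1384

Multiply the model equation by X_{t-k} and take expectations. With theta_0 = psi_0 = 1 and psi_j the MA(infinity) weights, this gives
  gamma(k) - sum_i phi_i gamma(k-i) = c_k,
  c_k = sigma^2 * sum_{j=k..q} theta_j psi_{j-k}   (c_k = 0 for k > q),
using gamma(-m) = gamma(m).
psi-weights needed (psi_j = theta_j + sum_i phi_i psi_{j-i}):
  psi_1 = theta_1 + phi_1 = 0.753 + (0.153) = 0.906
Right-hand sides:
  c_0 = sigma^2 (1 + theta_1 psi_1) = 4 * (1 + (0.753)(0.906)) = 4 * 1.682218 = 6.728872
  c_1 = sigma^2 theta_1 = 4 * (0.753) = 3.012
  c_2 = 0
Equations for k = 0 and k = 1 (AR order 1):
  gamma(0) = phi_1 gamma(1) + c_0
  gamma(1) = phi_1 gamma(0) + c_1
Substituting the second into the first: gamma(0) (1 - phi_1^2) = c_0 + phi_1 c_1, so
  gamma(0) = (c_0 + phi_1 c_1) / (1 - phi_1^2) = (6.728872 + (0.153)(3.012)) / (1 - (0.153)^2) = 7.189708 / 0.976591 = 7.362046.
  gamma(1) = phi_1 gamma(0) + c_1 = (0.153)(7.362046) + (3.012) = 4.138393.
Therefore gamma(1) = 4.1384 (to 4 decimal places).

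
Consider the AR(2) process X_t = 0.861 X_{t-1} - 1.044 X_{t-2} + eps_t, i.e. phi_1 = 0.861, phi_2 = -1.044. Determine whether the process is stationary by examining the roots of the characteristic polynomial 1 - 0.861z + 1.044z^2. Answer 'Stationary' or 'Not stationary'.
\text{Not stationary}

The AR(p) characteristic polynomial is P(z) = 1 - 0.861z + 1.044z^2.
Stationarity requires all roots to lie outside the unit circle, i.e. |z| > 1 for every root.
Set 1 + (-0.861) z + (1.044) z^2 = 0, i.e. a z^2 + b z + c = 0 with a = 1.044, b = -0.861, c = 1.
Discriminant D = b^2 - 4ac = (-0.861)^2 - 4*(1.044)*1 = 0.741321 - (4.176) = -3.434679.
D < 0, so the roots are the complex-conjugate pair z = (-b +/- i sqrt(-D)) / (2a) = 0.4124 +/- 0.8876i.
For a conjugate pair |z|^2 = z * conj(z) = (product of roots) = c/a = 1/(1.044) = 0.957854, so |z| = sqrt(0.957854) = 0.9787 for both roots.
Moduli of all roots: 0.9787, 0.9787.
All moduli strictly greater than 1? No.
Verdict: Not stationary.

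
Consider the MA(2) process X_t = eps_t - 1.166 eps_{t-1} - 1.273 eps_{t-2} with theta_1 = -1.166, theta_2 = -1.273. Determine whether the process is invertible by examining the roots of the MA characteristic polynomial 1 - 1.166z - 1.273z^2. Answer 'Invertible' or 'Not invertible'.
\text{Not invertible}

The MA(q) characteristic polynomial is P(z) = 1 - 1.166z - 1.273z^2.
Invertibility requires all roots to lie outside the unit circle, i.e. |z| > 1 for every root.
Set 1 + (-1.166) z + (-1.273) z^2 = 0, i.e. a z^2 + b z + c = 0 with a = -1.273, b = -1.166, c = 1.
Discriminant D = b^2 - 4ac = (-1.166)^2 - 4*(-1.273)*1 = 1.359556 - (-5.092) = 6.451556.
D >= 0, so the roots are real: z = (-b +/- sqrt(D)) / (2a) = (1.166 +/- 2.539991) / (-2.546).
  z_1 = (1.166 + 2.539991) / (-2.546) = -1.4556,   |z_1| = 1.4556.
  z_2 = (1.166 - 2.539991) / (-2.546) = 0.5397,   |z_2| = 0.5397.
Moduli of all roots: 1.4556, 0.5397.
All moduli strictly greater than 1? No.
Verdict: Not invertible.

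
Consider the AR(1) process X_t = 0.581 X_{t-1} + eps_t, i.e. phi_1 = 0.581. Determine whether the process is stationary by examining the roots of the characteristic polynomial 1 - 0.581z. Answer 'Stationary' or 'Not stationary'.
\text{Stationary}

The AR(p) characteristic polynomial is P(z) = 1 - 0.581z.
Stationarity requires all roots to lie outside the unit circle, i.e. |z| > 1 for every root.
This is linear in z: 1 + (-0.581) z = 0  =>  z = -1/(-0.581) = 1.72117,  |z| = 1.72117.
Moduli of all roots: 1.7212.
All moduli strictly greater than 1? Yes.
Verdict: Stationary.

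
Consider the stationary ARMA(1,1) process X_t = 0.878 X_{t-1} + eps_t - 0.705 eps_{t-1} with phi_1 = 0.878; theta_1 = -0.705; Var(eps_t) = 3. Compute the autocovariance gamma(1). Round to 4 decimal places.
\gamma(1) = 0.8631

Multiply the model equation by X_{t-k} and take expectations. With theta_0 = psi_0 = 1 and psi_j the MA(infinity) weights, this gives
  gamma(k) - sum_i phi_i gamma(k-i) = c_k,
  c_k = sigma^2 * sum_{j=k..q} theta_j psi_{j-k}   (c_k = 0 for k > q),
using gamma(-m) = gamma(m).
psi-weights needed (psi_j = theta_j + sum_i phi_i psi_{j-i}):
  psi_1 = theta_1 + phi_1 = -0.705 + (0.878) = 0.173
Right-hand sides:
  c_0 = sigma^2 (1 + theta_1 psi_1) = 3 * (1 + (-0.705)(0.173)) = 3 * 0.878035 = 2.634105
  c_1 = sigma^2 theta_1 = 3 * (-0.705) = -2.115
  c_2 = 0
Equations for k = 0 and k = 1 (AR order 1):
  gamma(0) = phi_1 gamma(1) + c_0
  gamma(1) = phi_1 gamma(0) + c_1
Substituting the second into the first: gamma(0) (1 - phi_1^2) = c_0 + phi_1 c_1, so
  gamma(0) = (c_0 + phi_1 c_1) / (1 - phi_1^2) = (2.634105 + (0.878)(-2.115)) / (1 - (0.878)^2) = 0.777135 / 0.229116 = 3.391884.
  gamma(1) = phi_1 gamma(0) + c_1 = (0.878)(3.391884) + (-2.115) = 0.863075.
Therefore gamma(1) = 0.8631 (to 4 decimal places).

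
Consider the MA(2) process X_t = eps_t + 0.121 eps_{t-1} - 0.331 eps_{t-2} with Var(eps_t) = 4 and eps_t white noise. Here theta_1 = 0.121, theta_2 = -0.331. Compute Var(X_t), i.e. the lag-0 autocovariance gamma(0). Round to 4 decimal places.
\gamma(0) = 4.4968

For an MA(q) process X_t = eps_t + sum_i theta_i eps_{t-i} with
Var(eps_t) = sigma^2, the variance is
  gamma(0) = sigma^2 * (1 + sum_i theta_i^2).
  sum_i theta_i^2 = (0.121)^2 + (-0.331)^2 = 0.014641 + 0.109561 = 0.124202.
  gamma(0) = 4 * (1 + 0.124202) = 4 * 1.124202 = 4.496808, which rounds to 4.4968.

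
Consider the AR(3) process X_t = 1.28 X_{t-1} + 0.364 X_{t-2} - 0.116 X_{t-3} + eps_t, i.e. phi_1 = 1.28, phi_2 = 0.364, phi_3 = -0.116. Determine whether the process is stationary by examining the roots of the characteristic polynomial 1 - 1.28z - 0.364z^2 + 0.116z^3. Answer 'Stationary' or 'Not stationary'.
\text{Not stationary}

The AR(p) characteristic polynomial is P(z) = 1 - 1.28z - 0.364z^2 + 0.116z^3.
Stationarity requires all roots to lie outside the unit circle, i.e. |z| > 1 for every root.
Degree 3: look for a simple real root z0 first, then factor out (1 - z/z0) and solve the remaining quadratic.
Testing z0 = 5: P(5) = 1 + (-1.28)(5) + (-0.364)(5)^2 + (0.116)(5)^3
  = 1 + (-6.4) + (-9.1) + (14.5) = 0.  So z_0 = 5 is a root, |z_0| = 5.
Divide out the factor (1 - 0.2 z) = (1 - z/z0) (since 1/z0 = 0.2):
  P(z) = (1 - 0.2 z)(1 + (-1.08) z + (-0.58) z^2)
  [check: z-coef -1.08 - (0.2) = -1.28; z^2-coef -0.58 - (0.2)(-1.08) = -0.364; z^3-coef -(0.2)(-0.58) = 0.116.]
Remaining roots from the quadratic factor 1 + (-1.08) z + (-0.58) z^2:
  Set 1 + (-1.08) z + (-0.58) z^2 = 0, i.e. a z^2 + b z + c = 0 with a = -0.58, b = -1.08, c = 1.
  Discriminant D = b^2 - 4ac = (-1.08)^2 - 4*(-0.58)*1 = 1.1664 - (-2.32) = 3.4864.
  D >= 0, so the roots are real: z = (-b +/- sqrt(D)) / (2a) = (1.08 +/- 1.86719) / (-1.16).
    z_1 = (1.08 + 1.86719) / (-1.16) = -2.5407,   |z_1| = 2.5407.
    z_2 = (1.08 - 1.86719) / (-1.16) = 0.6786,   |z_2| = 0.6786.
Moduli of all roots: 5.0000, 2.5407, 0.6786.
All moduli strictly greater than 1? No.
Verdict: Not stationary.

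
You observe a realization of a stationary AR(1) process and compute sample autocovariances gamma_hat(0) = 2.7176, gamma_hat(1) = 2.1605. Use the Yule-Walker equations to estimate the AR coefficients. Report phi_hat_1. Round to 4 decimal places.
\hat\phi_{1} = 0.7950

The Yule-Walker equations for an AR(p) process read, in matrix form,
  Gamma_p phi = r_p,   with   (Gamma_p)_{ij} = gamma(|i - j|),
                       (r_p)_i = gamma(i),   i,j = 1..p.
Substitute the sample gammas (Toeplitz matrix and right-hand side of size 1):
  Gamma_p = [[2.7176]]
  r_p     = [2.1605]
With p = 1 this is the single equation gamma(0) phi_1 = gamma(1):
  phi_hat_1 = gamma(1) / gamma(0) = 2.1605 / 2.7176 = 0.7950.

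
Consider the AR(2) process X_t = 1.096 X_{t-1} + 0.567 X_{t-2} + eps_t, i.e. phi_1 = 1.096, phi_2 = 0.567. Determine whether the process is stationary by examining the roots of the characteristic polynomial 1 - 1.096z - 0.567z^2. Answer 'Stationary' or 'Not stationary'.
\text{Not stationary}

The AR(p) characteristic polynomial is P(z) = 1 - 1.096z - 0.567z^2.
Stationarity requires all roots to lie outside the unit circle, i.e. |z| > 1 for every root.
Set 1 + (-1.096) z + (-0.567) z^2 = 0, i.e. a z^2 + b z + c = 0 with a = -0.567, b = -1.096, c = 1.
Discriminant D = b^2 - 4ac = (-1.096)^2 - 4*(-0.567)*1 = 1.201216 - (-2.268) = 3.469216.
D >= 0, so the roots are real: z = (-b +/- sqrt(D)) / (2a) = (1.096 +/- 1.862583) / (-1.134).
  z_1 = (1.096 + 1.862583) / (-1.134) = -2.609,   |z_1| = 2.609.
  z_2 = (1.096 - 1.862583) / (-1.134) = 0.676,   |z_2| = 0.676.
Moduli of all roots: 2.6090, 0.6760.
All moduli strictly greater than 1? No.
Verdict: Not stationary.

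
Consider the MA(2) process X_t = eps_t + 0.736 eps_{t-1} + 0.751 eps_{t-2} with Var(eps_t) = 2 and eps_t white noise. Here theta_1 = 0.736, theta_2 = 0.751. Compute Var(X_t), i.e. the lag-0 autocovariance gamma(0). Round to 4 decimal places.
\gamma(0) = 4.2114

For an MA(q) process X_t = eps_t + sum_i theta_i eps_{t-i} with
Var(eps_t) = sigma^2, the variance is
  gamma(0) = sigma^2 * (1 + sum_i theta_i^2).
  sum_i theta_i^2 = (0.736)^2 + (0.751)^2 = 0.541696 + 0.564001 = 1.105697.
  gamma(0) = 2 * (1 + 1.105697) = 2 * 2.105697 = 4.211394, which rounds to 4.2114.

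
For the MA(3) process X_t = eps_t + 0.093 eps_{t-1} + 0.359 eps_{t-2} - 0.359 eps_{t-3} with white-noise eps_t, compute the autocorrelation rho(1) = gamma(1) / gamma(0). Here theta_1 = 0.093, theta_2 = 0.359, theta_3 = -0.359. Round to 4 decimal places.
\rho(1) = -0.0020

For an MA(q) process with theta_0 = 1, the autocovariance is
  gamma(k) = sigma^2 * sum_{i=0..q-k} theta_i * theta_{i+k},
and rho(k) = gamma(k) / gamma(0). Sigma^2 cancels.
  numerator   = (1)*(0.093) + (0.093)*(0.359) + (0.359)*(-0.359) = -0.002494.
  denominator = (1)^2 + (0.093)^2 + (0.359)^2 + (-0.359)^2 = 1.266411.
  rho(1) = -0.002494 / 1.266411 = -0.0020.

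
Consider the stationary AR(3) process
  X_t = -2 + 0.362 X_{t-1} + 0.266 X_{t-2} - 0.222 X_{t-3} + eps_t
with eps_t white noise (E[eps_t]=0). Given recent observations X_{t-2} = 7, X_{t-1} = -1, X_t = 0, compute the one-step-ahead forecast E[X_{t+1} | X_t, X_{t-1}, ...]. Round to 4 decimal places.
E[X_{t+1} \mid \mathcal F_t] = -3.8200

For an AR(p) model X_t = c + sum_i phi_i X_{t-i} + eps_t, the
one-step-ahead conditional mean is
  E[X_{t+1} | X_t, ...] = c + sum_i phi_i X_{t+1-i}.
Substitute known values:
  E[X_{t+1} | ...] = -2 + (0.362) * (0) + (0.266) * (-1) + (-0.222) * (7)
                   = -3.8200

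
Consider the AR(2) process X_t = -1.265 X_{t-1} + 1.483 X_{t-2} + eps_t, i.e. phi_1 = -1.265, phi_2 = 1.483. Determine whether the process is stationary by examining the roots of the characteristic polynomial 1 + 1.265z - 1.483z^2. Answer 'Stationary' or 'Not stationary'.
\text{Not stationary}

The AR(p) characteristic polynomial is P(z) = 1 + 1.265z - 1.483z^2.
Stationarity requires all roots to lie outside the unit circle, i.e. |z| > 1 for every root.
Set 1 + (1.265) z + (-1.483) z^2 = 0, i.e. a z^2 + b z + c = 0 with a = -1.483, b = 1.265, c = 1.
Discriminant D = b^2 - 4ac = (1.265)^2 - 4*(-1.483)*1 = 1.600225 - (-5.932) = 7.532225.
D >= 0, so the roots are real: z = (-b +/- sqrt(D)) / (2a) = (-1.265 +/- 2.74449) / (-2.966).
  z_1 = (-1.265 + 2.74449) / (-2.966) = -0.4988,   |z_1| = 0.4988.
  z_2 = (-1.265 - 2.74449) / (-2.966) = 1.3518,   |z_2| = 1.3518.
Moduli of all roots: 0.4988, 1.3518.
All moduli strictly greater than 1? No.
Verdict: Not stationary.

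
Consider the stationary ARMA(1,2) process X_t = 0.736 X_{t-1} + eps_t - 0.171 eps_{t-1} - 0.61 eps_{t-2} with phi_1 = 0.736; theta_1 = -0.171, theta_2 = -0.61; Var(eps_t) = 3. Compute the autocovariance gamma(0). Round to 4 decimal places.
\gamma(0) = 4.2044

Multiply the model equation by X_{t-k} and take expectations. With theta_0 = psi_0 = 1 and psi_j the MA(infinity) weights, this gives
  gamma(k) - sum_i phi_i gamma(k-i) = c_k,
  c_k = sigma^2 * sum_{j=k..q} theta_j psi_{j-k}   (c_k = 0 for k > q),
using gamma(-m) = gamma(m).
psi-weights needed (psi_j = theta_j + sum_i phi_i psi_{j-i}):
  psi_1 = theta_1 + phi_1 = -0.171 + (0.736) = 0.565
  psi_2 = theta_2 + phi_1 psi_1 = -0.61 + (0.736)(0.565) = -0.19416
Right-hand sides:
  c_0 = sigma^2 (1 + theta_1 psi_1 + theta_2 psi_2) = 3 * (1 + (-0.171)(0.565) + (-0.61)(-0.19416)) = 3 * 1.021823 = 3.065468
  c_1 = sigma^2 (theta_1 + theta_2 psi_1) = 3 * (-0.171 + (-0.61)(0.565)) = -1.54695
  c_2 = sigma^2 theta_2 = 3 * (-0.61) = -1.83
Equations for k = 0 and k = 1 (AR order 1):
  gamma(0) = phi_1 gamma(1) + c_0
  gamma(1) = phi_1 gamma(0) + c_1
Substituting the second into the first: gamma(0) (1 - phi_1^2) = c_0 + phi_1 c_1, so
  gamma(0) = (c_0 + phi_1 c_1) / (1 - phi_1^2) = (3.065468 + (0.736)(-1.54695)) / (1 - (0.736)^2) = 1.926913 / 0.458304 = 4.204442.
Therefore gamma(0) = 4.2044 (to 4 decimal places).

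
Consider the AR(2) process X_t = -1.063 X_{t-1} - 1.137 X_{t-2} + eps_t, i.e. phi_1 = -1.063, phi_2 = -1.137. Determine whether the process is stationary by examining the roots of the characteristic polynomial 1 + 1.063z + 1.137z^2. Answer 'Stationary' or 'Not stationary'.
\text{Not stationary}

The AR(p) characteristic polynomial is P(z) = 1 + 1.063z + 1.137z^2.
Stationarity requires all roots to lie outside the unit circle, i.e. |z| > 1 for every root.
Set 1 + (1.063) z + (1.137) z^2 = 0, i.e. a z^2 + b z + c = 0 with a = 1.137, b = 1.063, c = 1.
Discriminant D = b^2 - 4ac = (1.063)^2 - 4*(1.137)*1 = 1.129969 - (4.548) = -3.418031.
D < 0, so the roots are the complex-conjugate pair z = (-b +/- i sqrt(-D)) / (2a) = -0.4675 +/- 0.813i.
For a conjugate pair |z|^2 = z * conj(z) = (product of roots) = c/a = 1/(1.137) = 0.879507, so |z| = sqrt(0.879507) = 0.9378 for both roots.
Moduli of all roots: 0.9378, 0.9378.
All moduli strictly greater than 1? No.
Verdict: Not stationary.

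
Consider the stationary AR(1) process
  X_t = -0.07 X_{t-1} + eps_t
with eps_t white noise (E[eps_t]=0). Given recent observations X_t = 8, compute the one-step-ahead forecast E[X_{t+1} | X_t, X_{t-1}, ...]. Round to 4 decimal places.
E[X_{t+1} \mid \mathcal F_t] = -0.5600

For an AR(p) model X_t = c + sum_i phi_i X_{t-i} + eps_t, the
one-step-ahead conditional mean is
  E[X_{t+1} | X_t, ...] = c + sum_i phi_i X_{t+1-i}.
Substitute known values:
  E[X_{t+1} | ...] = (-0.07) * (8)
                   = -0.5600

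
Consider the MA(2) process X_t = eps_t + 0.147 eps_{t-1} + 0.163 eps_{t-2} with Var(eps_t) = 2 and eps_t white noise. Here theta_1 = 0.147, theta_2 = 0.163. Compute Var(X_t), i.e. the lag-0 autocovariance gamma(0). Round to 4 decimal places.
\gamma(0) = 2.0964

For an MA(q) process X_t = eps_t + sum_i theta_i eps_{t-i} with
Var(eps_t) = sigma^2, the variance is
  gamma(0) = sigma^2 * (1 + sum_i theta_i^2).
  sum_i theta_i^2 = (0.147)^2 + (0.163)^2 = 0.021609 + 0.026569 = 0.048178.
  gamma(0) = 2 * (1 + 0.048178) = 2 * 1.048178 = 2.096356, which rounds to 2.0964.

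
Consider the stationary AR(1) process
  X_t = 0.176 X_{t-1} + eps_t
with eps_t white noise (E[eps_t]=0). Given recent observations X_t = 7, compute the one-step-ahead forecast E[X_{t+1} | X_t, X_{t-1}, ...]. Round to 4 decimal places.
E[X_{t+1} \mid \mathcal F_t] = 1.2320

For an AR(p) model X_t = c + sum_i phi_i X_{t-i} + eps_t, the
one-step-ahead conditional mean is
  E[X_{t+1} | X_t, ...] = c + sum_i phi_i X_{t+1-i}.
Substitute known values:
  E[X_{t+1} | ...] = (0.176) * (7)
                   = 1.2320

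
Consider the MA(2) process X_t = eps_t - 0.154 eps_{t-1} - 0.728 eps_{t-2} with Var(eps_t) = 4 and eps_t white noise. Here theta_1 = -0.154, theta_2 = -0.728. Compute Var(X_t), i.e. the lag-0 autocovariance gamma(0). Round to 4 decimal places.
\gamma(0) = 6.2148

For an MA(q) process X_t = eps_t + sum_i theta_i eps_{t-i} with
Var(eps_t) = sigma^2, the variance is
  gamma(0) = sigma^2 * (1 + sum_i theta_i^2).
  sum_i theta_i^2 = (-0.154)^2 + (-0.728)^2 = 0.023716 + 0.529984 = 0.5537.
  gamma(0) = 4 * (1 + 0.5537) = 4 * 1.5537 = 6.2148.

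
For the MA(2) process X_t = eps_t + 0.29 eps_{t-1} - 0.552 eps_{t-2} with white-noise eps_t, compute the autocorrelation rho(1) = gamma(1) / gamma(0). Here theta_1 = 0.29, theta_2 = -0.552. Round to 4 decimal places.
\rho(1) = 0.0935

For an MA(q) process with theta_0 = 1, the autocovariance is
  gamma(k) = sigma^2 * sum_{i=0..q-k} theta_i * theta_{i+k},
and rho(k) = gamma(k) / gamma(0). Sigma^2 cancels.
  numerator   = (1)*(0.29) + (0.29)*(-0.552) = 0.12992.
  denominator = (1)^2 + (0.29)^2 + (-0.552)^2 = 1.388804.
  rho(1) = 0.12992 / 1.388804 = 0.0935.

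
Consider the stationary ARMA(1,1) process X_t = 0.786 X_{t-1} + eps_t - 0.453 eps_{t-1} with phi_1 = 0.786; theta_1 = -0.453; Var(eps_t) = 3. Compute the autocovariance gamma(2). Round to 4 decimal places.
\gamma(2) = 1.3229

Multiply the model equation by X_{t-k} and take expectations. With theta_0 = psi_0 = 1 and psi_j the MA(infinity) weights, this gives
  gamma(k) - sum_i phi_i gamma(k-i) = c_k,
  c_k = sigma^2 * sum_{j=k..q} theta_j psi_{j-k}   (c_k = 0 for k > q),
using gamma(-m) = gamma(m).
psi-weights needed (psi_j = theta_j + sum_i phi_i psi_{j-i}):
  psi_1 = theta_1 + phi_1 = -0.453 + (0.786) = 0.333
Right-hand sides:
  c_0 = sigma^2 (1 + theta_1 psi_1) = 3 * (1 + (-0.453)(0.333)) = 3 * 0.849151 = 2.547453
  c_1 = sigma^2 theta_1 = 3 * (-0.453) = -1.359
  c_2 = 0
Equations for k = 0 and k = 1 (AR order 1):
  gamma(0) = phi_1 gamma(1) + c_0
  gamma(1) = phi_1 gamma(0) + c_1
Substituting the second into the first: gamma(0) (1 - phi_1^2) = c_0 + phi_1 c_1, so
  gamma(0) = (c_0 + phi_1 c_1) / (1 - phi_1^2) = (2.547453 + (0.786)(-1.359)) / (1 - (0.786)^2) = 1.479279 / 0.382204 = 3.870391.
  gamma(1) = phi_1 gamma(0) + c_1 = (0.786)(3.870391) + (-1.359) = 1.683127.
For k = 2 (> q): gamma(2) = phi_1 gamma(1) = (0.786)(1.683127) = 1.322938.
Therefore gamma(2) = 1.3229 (to 4 decimal places).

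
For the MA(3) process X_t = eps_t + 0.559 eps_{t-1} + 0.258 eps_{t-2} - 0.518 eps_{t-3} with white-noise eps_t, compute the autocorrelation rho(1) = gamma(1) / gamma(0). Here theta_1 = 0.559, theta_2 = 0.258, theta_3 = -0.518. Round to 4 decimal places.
\rho(1) = 0.3458

For an MA(q) process with theta_0 = 1, the autocovariance is
  gamma(k) = sigma^2 * sum_{i=0..q-k} theta_i * theta_{i+k},
and rho(k) = gamma(k) / gamma(0). Sigma^2 cancels.
  numerator   = (1)*(0.559) + (0.559)*(0.258) + (0.258)*(-0.518) = 0.569578.
  denominator = (1)^2 + (0.559)^2 + (0.258)^2 + (-0.518)^2 = 1.647369.
  rho(1) = 0.569578 / 1.647369 = 0.3458.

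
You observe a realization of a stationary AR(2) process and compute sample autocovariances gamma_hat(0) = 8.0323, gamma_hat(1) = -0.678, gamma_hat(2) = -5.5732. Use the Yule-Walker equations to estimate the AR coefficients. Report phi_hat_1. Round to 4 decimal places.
\hat\phi_{1} = -0.1440

The Yule-Walker equations for an AR(p) process read, in matrix form,
  Gamma_p phi = r_p,   with   (Gamma_p)_{ij} = gamma(|i - j|),
                       (r_p)_i = gamma(i),   i,j = 1..p.
Substitute the sample gammas (Toeplitz matrix and right-hand side of size 2):
  Gamma_p = [[8.0323, -0.678], [-0.678, 8.0323]]
  r_p     = [-0.678, -5.5732]
Written out:
  8.0323 phi_1 - 0.678 phi_2 = -0.678
  -0.678 phi_1 + 8.0323 phi_2 = -5.5732
Solve by Cramer's rule:
  det = gamma(0)^2 - gamma(1)^2 = (8.0323)^2 - (-0.678)^2 = 64.51784329 - 0.459684 = 64.05815929
  phi_hat_1 = [gamma(1) gamma(0) - gamma(1) gamma(2)] / det = [(-0.678)(8.0323) - (-0.678)(-5.5732)] / 64.05815929 = -9.224529 / 64.05815929 = -0.144
  phi_hat_2 = [gamma(0) gamma(2) - gamma(1)^2] / det = [(8.0323)(-5.5732) - (-0.678)^2] / 64.05815929 = -45.22529836 / 64.05815929 = -0.706
So phi_hat = [-0.1440, -0.7060].
Therefore phi_hat_1 = -0.1440.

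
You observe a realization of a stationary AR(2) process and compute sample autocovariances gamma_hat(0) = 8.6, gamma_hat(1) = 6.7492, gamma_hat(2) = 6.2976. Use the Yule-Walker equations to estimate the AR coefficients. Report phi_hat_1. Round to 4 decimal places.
\hat\phi_{1} = 0.5470

The Yule-Walker equations for an AR(p) process read, in matrix form,
  Gamma_p phi = r_p,   with   (Gamma_p)_{ij} = gamma(|i - j|),
                       (r_p)_i = gamma(i),   i,j = 1..p.
Substitute the sample gammas (Toeplitz matrix and right-hand side of size 2):
  Gamma_p = [[8.6, 6.7492], [6.7492, 8.6]]
  r_p     = [6.7492, 6.2976]
Written out:
  8.6 phi_1 + 6.7492 phi_2 = 6.7492
  6.7492 phi_1 + 8.6 phi_2 = 6.2976
Solve by Cramer's rule:
  det = gamma(0)^2 - gamma(1)^2 = (8.6)^2 - (6.7492)^2 = 73.96 - 45.55170064 = 28.40829936
  phi_hat_1 = [gamma(1) gamma(0) - gamma(1) gamma(2)] / det = [(6.7492)(8.6) - (6.7492)(6.2976)] / 28.40829936 = 15.53935808 / 28.40829936 = 0.547
  phi_hat_2 = [gamma(0) gamma(2) - gamma(1)^2] / det = [(8.6)(6.2976) - (6.7492)^2] / 28.40829936 = 8.60765936 / 28.40829936 = 0.303
So phi_hat = [0.5470, 0.3030].
Therefore phi_hat_1 = 0.5470.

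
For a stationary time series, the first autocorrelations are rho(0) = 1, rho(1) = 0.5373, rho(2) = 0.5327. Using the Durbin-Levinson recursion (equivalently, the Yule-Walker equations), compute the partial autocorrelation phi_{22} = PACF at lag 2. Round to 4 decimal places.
\phi_{22} = 0.3430

The PACF at lag k is phi_{kk}, the last component of the solution
to the Yule-Walker system G_k phi = r_k where
  (G_k)_{ij} = rho(|i - j|), (r_k)_i = rho(i), i,j = 1..k.
Equivalently, Durbin-Levinson gives phi_{kk} iteratively:
  phi_{11} = rho(1)
  phi_{kk} = [rho(k) - sum_{j=1..k-1} phi_{k-1,j} rho(k-j)]
            / [1 - sum_{j=1..k-1} phi_{k-1,j} rho(j)],
  phi_{k,j} = phi_{k-1,j} - phi_{kk} phi_{k-1,k-j},  j = 1..k-1.
Step k = 1:
  phi_11 = rho(1) = 0.5373.
Step k = 2:
  phi_22 = [rho(2) - phi_11 rho(1)] / [1 - phi_11 rho(1)] = [0.5327 - (0.5373)(0.5373)] / [1 - (0.5373)(0.5373)]
         = 0.24400871 / 0.71130871 = 0.343.
Therefore phi_{22} = 0.3430.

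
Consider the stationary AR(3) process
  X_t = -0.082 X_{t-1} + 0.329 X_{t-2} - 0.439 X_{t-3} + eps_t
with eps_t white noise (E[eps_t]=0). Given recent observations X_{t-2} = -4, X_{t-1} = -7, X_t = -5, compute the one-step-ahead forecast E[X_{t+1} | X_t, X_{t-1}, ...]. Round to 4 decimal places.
E[X_{t+1} \mid \mathcal F_t] = -0.1370

For an AR(p) model X_t = c + sum_i phi_i X_{t-i} + eps_t, the
one-step-ahead conditional mean is
  E[X_{t+1} | X_t, ...] = c + sum_i phi_i X_{t+1-i}.
Substitute known values:
  E[X_{t+1} | ...] = (-0.082) * (-5) + (0.329) * (-7) + (-0.439) * (-4)
                   = -0.1370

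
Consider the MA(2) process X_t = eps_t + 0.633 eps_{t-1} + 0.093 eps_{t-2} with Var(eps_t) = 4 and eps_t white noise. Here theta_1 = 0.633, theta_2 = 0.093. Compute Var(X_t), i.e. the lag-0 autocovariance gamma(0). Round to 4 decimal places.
\gamma(0) = 5.6374

For an MA(q) process X_t = eps_t + sum_i theta_i eps_{t-i} with
Var(eps_t) = sigma^2, the variance is
  gamma(0) = sigma^2 * (1 + sum_i theta_i^2).
  sum_i theta_i^2 = (0.633)^2 + (0.093)^2 = 0.400689 + 0.008649 = 0.409338.
  gamma(0) = 4 * (1 + 0.409338) = 4 * 1.409338 = 5.637352, which rounds to 5.6374.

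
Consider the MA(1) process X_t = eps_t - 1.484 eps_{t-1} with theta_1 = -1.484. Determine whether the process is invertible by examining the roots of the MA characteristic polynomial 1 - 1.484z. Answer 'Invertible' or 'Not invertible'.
\text{Not invertible}

The MA(q) characteristic polynomial is P(z) = 1 - 1.484z.
Invertibility requires all roots to lie outside the unit circle, i.e. |z| > 1 for every root.
This is linear in z: 1 + (-1.484) z = 0  =>  z = -1/(-1.484) = 0.673854,  |z| = 0.673854.
Moduli of all roots: 0.6739.
All moduli strictly greater than 1? No.
Verdict: Not invertible.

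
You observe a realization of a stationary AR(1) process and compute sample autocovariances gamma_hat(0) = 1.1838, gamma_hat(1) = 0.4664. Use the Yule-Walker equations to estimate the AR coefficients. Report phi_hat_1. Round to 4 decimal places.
\hat\phi_{1} = 0.3940

The Yule-Walker equations for an AR(p) process read, in matrix form,
  Gamma_p phi = r_p,   with   (Gamma_p)_{ij} = gamma(|i - j|),
                       (r_p)_i = gamma(i),   i,j = 1..p.
Substitute the sample gammas (Toeplitz matrix and right-hand side of size 1):
  Gamma_p = [[1.1838]]
  r_p     = [0.4664]
With p = 1 this is the single equation gamma(0) phi_1 = gamma(1):
  phi_hat_1 = gamma(1) / gamma(0) = 0.4664 / 1.1838 = 0.3940.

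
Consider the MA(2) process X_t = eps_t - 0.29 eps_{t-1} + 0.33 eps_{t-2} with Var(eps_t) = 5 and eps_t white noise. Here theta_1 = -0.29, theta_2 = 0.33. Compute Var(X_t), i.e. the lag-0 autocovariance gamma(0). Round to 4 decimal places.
\gamma(0) = 5.9650

For an MA(q) process X_t = eps_t + sum_i theta_i eps_{t-i} with
Var(eps_t) = sigma^2, the variance is
  gamma(0) = sigma^2 * (1 + sum_i theta_i^2).
  sum_i theta_i^2 = (-0.29)^2 + (0.33)^2 = 0.0841 + 0.1089 = 0.193.
  gamma(0) = 5 * (1 + 0.193) = 5 * 1.193 = 5.965, which rounds to 5.9650.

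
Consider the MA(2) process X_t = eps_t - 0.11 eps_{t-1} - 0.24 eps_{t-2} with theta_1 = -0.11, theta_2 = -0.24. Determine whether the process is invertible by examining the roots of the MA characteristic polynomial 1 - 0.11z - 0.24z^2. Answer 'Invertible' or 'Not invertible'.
\text{Invertible}

The MA(q) characteristic polynomial is P(z) = 1 - 0.11z - 0.24z^2.
Invertibility requires all roots to lie outside the unit circle, i.e. |z| > 1 for every root.
Set 1 + (-0.11) z + (-0.24) z^2 = 0, i.e. a z^2 + b z + c = 0 with a = -0.24, b = -0.11, c = 1.
Discriminant D = b^2 - 4ac = (-0.11)^2 - 4*(-0.24)*1 = 0.0121 - (-0.96) = 0.9721.
D >= 0, so the roots are real: z = (-b +/- sqrt(D)) / (2a) = (0.11 +/- 0.985951) / (-0.48).
  z_1 = (0.11 + 0.985951) / (-0.48) = -2.2832,   |z_1| = 2.2832.
  z_2 = (0.11 - 0.985951) / (-0.48) = 1.8249,   |z_2| = 1.8249.
Moduli of all roots: 2.2832, 1.8249.
All moduli strictly greater than 1? Yes.
Verdict: Invertible.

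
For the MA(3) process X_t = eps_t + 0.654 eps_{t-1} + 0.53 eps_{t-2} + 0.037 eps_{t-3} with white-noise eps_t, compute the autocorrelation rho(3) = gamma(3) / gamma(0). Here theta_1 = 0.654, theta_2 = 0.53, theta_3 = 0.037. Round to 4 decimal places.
\rho(3) = 0.0216

For an MA(q) process with theta_0 = 1, the autocovariance is
  gamma(k) = sigma^2 * sum_{i=0..q-k} theta_i * theta_{i+k},
and rho(k) = gamma(k) / gamma(0). Sigma^2 cancels.
  numerator   = (1)*(0.037) = 0.037.
  denominator = (1)^2 + (0.654)^2 + (0.53)^2 + (0.037)^2 = 1.709985.
  rho(3) = 0.037 / 1.709985 = 0.0216.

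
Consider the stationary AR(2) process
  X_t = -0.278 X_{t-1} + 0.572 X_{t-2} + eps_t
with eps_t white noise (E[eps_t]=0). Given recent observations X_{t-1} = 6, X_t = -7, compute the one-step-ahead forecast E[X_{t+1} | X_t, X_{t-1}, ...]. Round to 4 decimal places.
E[X_{t+1} \mid \mathcal F_t] = 5.3780

For an AR(p) model X_t = c + sum_i phi_i X_{t-i} + eps_t, the
one-step-ahead conditional mean is
  E[X_{t+1} | X_t, ...] = c + sum_i phi_i X_{t+1-i}.
Substitute known values:
  E[X_{t+1} | ...] = (-0.278) * (-7) + (0.572) * (6)
                   = 5.3780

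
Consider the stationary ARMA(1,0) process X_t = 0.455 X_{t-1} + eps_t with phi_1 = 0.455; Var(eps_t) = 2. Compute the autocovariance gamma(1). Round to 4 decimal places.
\gamma(1) = 1.1476

Multiply the model equation by X_{t-k} and take expectations. With theta_0 = psi_0 = 1 and psi_j the MA(infinity) weights, this gives
  gamma(k) - sum_i phi_i gamma(k-i) = c_k,
  c_k = sigma^2 * sum_{j=k..q} theta_j psi_{j-k}   (c_k = 0 for k > q),
using gamma(-m) = gamma(m).
Pure AR (q = 0): c_0 = sigma^2 = 2, c_k = 0 for k >= 1.
Equations for k = 0 and k = 1 (AR order 1):
  gamma(0) = phi_1 gamma(1) + c_0
  gamma(1) = phi_1 gamma(0) + c_1
Substituting the second into the first: gamma(0) (1 - phi_1^2) = c_0 + phi_1 c_1, so
  gamma(0) = c_0 / (1 - phi_1^2) = 2 / (1 - (0.455)^2) = 2 / 0.792975 = 2.522148.
  gamma(1) = phi_1 gamma(0) = (0.455)(2.522148) = 1.147577.
Therefore gamma(1) = 1.1476 (to 4 decimal places).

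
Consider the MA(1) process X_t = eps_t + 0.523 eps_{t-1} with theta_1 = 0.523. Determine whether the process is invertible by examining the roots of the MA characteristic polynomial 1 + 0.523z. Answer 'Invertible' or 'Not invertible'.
\text{Invertible}

The MA(q) characteristic polynomial is P(z) = 1 + 0.523z.
Invertibility requires all roots to lie outside the unit circle, i.e. |z| > 1 for every root.
This is linear in z: 1 + (0.523) z = 0  =>  z = -1/(0.523) = -1.912046,  |z| = 1.912046.
Moduli of all roots: 1.9120.
All moduli strictly greater than 1? Yes.
Verdict: Invertible.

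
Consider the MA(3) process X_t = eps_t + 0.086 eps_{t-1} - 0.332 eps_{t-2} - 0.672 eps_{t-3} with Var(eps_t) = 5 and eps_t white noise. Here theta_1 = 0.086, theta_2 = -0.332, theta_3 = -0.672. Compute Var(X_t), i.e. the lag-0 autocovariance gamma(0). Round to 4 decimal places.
\gamma(0) = 7.8460

For an MA(q) process X_t = eps_t + sum_i theta_i eps_{t-i} with
Var(eps_t) = sigma^2, the variance is
  gamma(0) = sigma^2 * (1 + sum_i theta_i^2).
  sum_i theta_i^2 = (0.086)^2 + (-0.332)^2 + (-0.672)^2 = 0.007396 + 0.110224 + 0.451584 = 0.569204.
  gamma(0) = 5 * (1 + 0.569204) = 5 * 1.569204 = 7.84602, which rounds to 7.8460.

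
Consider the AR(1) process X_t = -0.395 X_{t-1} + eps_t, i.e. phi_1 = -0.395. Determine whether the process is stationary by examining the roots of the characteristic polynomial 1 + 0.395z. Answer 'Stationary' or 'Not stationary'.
\text{Stationary}

The AR(p) characteristic polynomial is P(z) = 1 + 0.395z.
Stationarity requires all roots to lie outside the unit circle, i.e. |z| > 1 for every root.
This is linear in z: 1 + (0.395) z = 0  =>  z = -1/(0.395) = -2.531646,  |z| = 2.531646.
Moduli of all roots: 2.5316.
All moduli strictly greater than 1? Yes.
Verdict: Stationary.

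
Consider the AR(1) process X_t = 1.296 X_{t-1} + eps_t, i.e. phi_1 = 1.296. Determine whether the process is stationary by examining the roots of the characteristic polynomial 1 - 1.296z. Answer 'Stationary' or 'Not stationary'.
\text{Not stationary}

The AR(p) characteristic polynomial is P(z) = 1 - 1.296z.
Stationarity requires all roots to lie outside the unit circle, i.e. |z| > 1 for every root.
This is linear in z: 1 + (-1.296) z = 0  =>  z = -1/(-1.296) = 0.771605,  |z| = 0.771605.
Moduli of all roots: 0.7716.
All moduli strictly greater than 1? No.
Verdict: Not stationary.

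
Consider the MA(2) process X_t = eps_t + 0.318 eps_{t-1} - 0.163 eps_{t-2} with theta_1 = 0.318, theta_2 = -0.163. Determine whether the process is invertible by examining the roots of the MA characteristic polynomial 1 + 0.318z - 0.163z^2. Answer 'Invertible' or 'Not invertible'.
\text{Invertible}

The MA(q) characteristic polynomial is P(z) = 1 + 0.318z - 0.163z^2.
Invertibility requires all roots to lie outside the unit circle, i.e. |z| > 1 for every root.
Set 1 + (0.318) z + (-0.163) z^2 = 0, i.e. a z^2 + b z + c = 0 with a = -0.163, b = 0.318, c = 1.
Discriminant D = b^2 - 4ac = (0.318)^2 - 4*(-0.163)*1 = 0.101124 - (-0.652) = 0.753124.
D >= 0, so the roots are real: z = (-b +/- sqrt(D)) / (2a) = (-0.318 +/- 0.867827) / (-0.326).
  z_1 = (-0.318 + 0.867827) / (-0.326) = -1.6866,   |z_1| = 1.6866.
  z_2 = (-0.318 - 0.867827) / (-0.326) = 3.6375,   |z_2| = 3.6375.
Moduli of all roots: 1.6866, 3.6375.
All moduli strictly greater than 1? Yes.
Verdict: Invertible.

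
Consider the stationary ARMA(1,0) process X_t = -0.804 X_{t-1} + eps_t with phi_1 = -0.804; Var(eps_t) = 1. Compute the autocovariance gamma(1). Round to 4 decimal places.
\gamma(1) = -2.2739

Multiply the model equation by X_{t-k} and take expectations. With theta_0 = psi_0 = 1 and psi_j the MA(infinity) weights, this gives
  gamma(k) - sum_i phi_i gamma(k-i) = c_k,
  c_k = sigma^2 * sum_{j=k..q} theta_j psi_{j-k}   (c_k = 0 for k > q),
using gamma(-m) = gamma(m).
Pure AR (q = 0): c_0 = sigma^2 = 1, c_k = 0 for k >= 1.
Equations for k = 0 and k = 1 (AR order 1):
  gamma(0) = phi_1 gamma(1) + c_0
  gamma(1) = phi_1 gamma(0) + c_1
Substituting the second into the first: gamma(0) (1 - phi_1^2) = c_0 + phi_1 c_1, so
  gamma(0) = c_0 / (1 - phi_1^2) = 1 / (1 - (-0.804)^2) = 1 / 0.353584 = 2.828182.
  gamma(1) = phi_1 gamma(0) = (-0.804)(2.828182) = -2.273859.
Therefore gamma(1) = -2.2739 (to 4 decimal places).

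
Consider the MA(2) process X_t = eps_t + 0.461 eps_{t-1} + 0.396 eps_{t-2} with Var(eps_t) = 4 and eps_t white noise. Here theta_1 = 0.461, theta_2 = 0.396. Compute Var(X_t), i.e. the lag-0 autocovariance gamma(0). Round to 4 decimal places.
\gamma(0) = 5.4773

For an MA(q) process X_t = eps_t + sum_i theta_i eps_{t-i} with
Var(eps_t) = sigma^2, the variance is
  gamma(0) = sigma^2 * (1 + sum_i theta_i^2).
  sum_i theta_i^2 = (0.461)^2 + (0.396)^2 = 0.212521 + 0.156816 = 0.369337.
  gamma(0) = 4 * (1 + 0.369337) = 4 * 1.369337 = 5.477348, which rounds to 5.4773.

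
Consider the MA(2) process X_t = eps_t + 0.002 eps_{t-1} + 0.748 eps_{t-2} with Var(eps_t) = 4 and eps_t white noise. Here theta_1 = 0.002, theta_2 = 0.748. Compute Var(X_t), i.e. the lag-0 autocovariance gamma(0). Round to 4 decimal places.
\gamma(0) = 6.2380

For an MA(q) process X_t = eps_t + sum_i theta_i eps_{t-i} with
Var(eps_t) = sigma^2, the variance is
  gamma(0) = sigma^2 * (1 + sum_i theta_i^2).
  sum_i theta_i^2 = (0.002)^2 + (0.748)^2 = 0.000004 + 0.559504 = 0.559508.
  gamma(0) = 4 * (1 + 0.559508) = 4 * 1.559508 = 6.238032, which rounds to 6.2380.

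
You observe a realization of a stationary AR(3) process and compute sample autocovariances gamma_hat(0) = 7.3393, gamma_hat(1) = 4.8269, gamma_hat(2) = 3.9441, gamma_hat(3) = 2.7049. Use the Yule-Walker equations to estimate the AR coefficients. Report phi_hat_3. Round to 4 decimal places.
\hat\phi_{3} = -0.0750

The Yule-Walker equations for an AR(p) process read, in matrix form,
  Gamma_p phi = r_p,   with   (Gamma_p)_{ij} = gamma(|i - j|),
                       (r_p)_i = gamma(i),   i,j = 1..p.
Substitute the sample gammas (Toeplitz matrix and right-hand side of size 3):
  Gamma_p = [[7.3393, 4.8269, 3.9441], [4.8269, 7.3393, 4.8269], [3.9441, 4.8269, 7.3393]]
  r_p     = [4.8269, 3.9441, 2.7049]
Written out (R1..R3):
  (R1) 7.3393 phi_1 + 4.8269 phi_2 + 3.9441 phi_3 = 4.8269
  (R2) 4.8269 phi_1 + 7.3393 phi_2 + 4.8269 phi_3 = 3.9441
  (R3) 3.9441 phi_1 + 4.8269 phi_2 + 7.3393 phi_3 = 2.7049
Gaussian elimination:
  R2 <- R2 - (4.8269/7.3393) R1 = R2 - (0.657679) R1:  4.164752 phi_2 + 2.23295 phi_3 = 0.769552
  R3 <- R3 - (3.9441/7.3393) R1 = R3 - (0.537395) R1:  2.23295 phi_2 + 5.219762 phi_3 = 0.11095
  R3 <- R3 - (2.23295/4.164752) R2 = R3 - (0.536154) R2:  4.022556 phi_3 = -0.301648
Back-substitution:
  phi_hat_3 = -0.301648 / 4.022556 = -0.074989
  phi_hat_2 = (0.769552 - (2.23295)(-0.074989)) / 4.164752 = 0.224983
  phi_hat_1 = (4.8269 - (4.8269)(0.224983) - (3.9441)(-0.074989)) / 7.3393 = 0.550011
So phi_hat = [0.5500, 0.2250, -0.0750].
Therefore phi_hat_3 = -0.0750.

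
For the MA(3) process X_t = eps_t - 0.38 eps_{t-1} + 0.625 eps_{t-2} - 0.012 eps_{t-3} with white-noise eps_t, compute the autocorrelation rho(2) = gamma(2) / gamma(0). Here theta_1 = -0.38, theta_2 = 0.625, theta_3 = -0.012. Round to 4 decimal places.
\rho(2) = 0.4101

For an MA(q) process with theta_0 = 1, the autocovariance is
  gamma(k) = sigma^2 * sum_{i=0..q-k} theta_i * theta_{i+k},
and rho(k) = gamma(k) / gamma(0). Sigma^2 cancels.
  numerator   = (1)*(0.625) + (-0.38)*(-0.012) = 0.62956.
  denominator = (1)^2 + (-0.38)^2 + (0.625)^2 + (-0.012)^2 = 1.535169.
  rho(2) = 0.62956 / 1.535169 = 0.4101.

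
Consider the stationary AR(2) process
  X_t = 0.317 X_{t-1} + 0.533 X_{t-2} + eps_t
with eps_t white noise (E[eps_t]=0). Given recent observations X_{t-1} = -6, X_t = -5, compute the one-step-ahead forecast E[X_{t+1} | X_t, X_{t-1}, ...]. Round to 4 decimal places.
E[X_{t+1} \mid \mathcal F_t] = -4.7830

For an AR(p) model X_t = c + sum_i phi_i X_{t-i} + eps_t, the
one-step-ahead conditional mean is
  E[X_{t+1} | X_t, ...] = c + sum_i phi_i X_{t+1-i}.
Substitute known values:
  E[X_{t+1} | ...] = (0.317) * (-5) + (0.533) * (-6)
                   = -4.7830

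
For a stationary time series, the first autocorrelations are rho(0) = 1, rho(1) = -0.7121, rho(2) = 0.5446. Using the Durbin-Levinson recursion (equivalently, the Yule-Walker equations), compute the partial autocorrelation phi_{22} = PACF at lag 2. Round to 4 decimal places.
\phi_{22} = 0.0761

The PACF at lag k is phi_{kk}, the last component of the solution
to the Yule-Walker system G_k phi = r_k where
  (G_k)_{ij} = rho(|i - j|), (r_k)_i = rho(i), i,j = 1..k.
Equivalently, Durbin-Levinson gives phi_{kk} iteratively:
  phi_{11} = rho(1)
  phi_{kk} = [rho(k) - sum_{j=1..k-1} phi_{k-1,j} rho(k-j)]
            / [1 - sum_{j=1..k-1} phi_{k-1,j} rho(j)],
  phi_{k,j} = phi_{k-1,j} - phi_{kk} phi_{k-1,k-j},  j = 1..k-1.
Step k = 1:
  phi_11 = rho(1) = -0.7121.
Step k = 2:
  phi_22 = [rho(2) - phi_11 rho(1)] / [1 - phi_11 rho(1)] = [0.5446 - (-0.7121)(-0.7121)] / [1 - (-0.7121)(-0.7121)]
         = 0.03751359 / 0.49291359 = 0.0761.
Therefore phi_{22} = 0.0761.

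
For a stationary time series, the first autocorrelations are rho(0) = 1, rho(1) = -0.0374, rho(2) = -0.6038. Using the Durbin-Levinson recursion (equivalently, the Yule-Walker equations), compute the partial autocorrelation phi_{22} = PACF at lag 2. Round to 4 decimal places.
\phi_{22} = -0.6060

The PACF at lag k is phi_{kk}, the last component of the solution
to the Yule-Walker system G_k phi = r_k where
  (G_k)_{ij} = rho(|i - j|), (r_k)_i = rho(i), i,j = 1..k.
Equivalently, Durbin-Levinson gives phi_{kk} iteratively:
  phi_{11} = rho(1)
  phi_{kk} = [rho(k) - sum_{j=1..k-1} phi_{k-1,j} rho(k-j)]
            / [1 - sum_{j=1..k-1} phi_{k-1,j} rho(j)],
  phi_{k,j} = phi_{k-1,j} - phi_{kk} phi_{k-1,k-j},  j = 1..k-1.
Step k = 1:
  phi_11 = rho(1) = -0.0374.
Step k = 2:
  phi_22 = [rho(2) - phi_11 rho(1)] / [1 - phi_11 rho(1)] = [-0.6038 - (-0.0374)(-0.0374)] / [1 - (-0.0374)(-0.0374)]
         = -0.60519876 / 0.99860124 = -0.606.
Therefore phi_{22} = -0.6060.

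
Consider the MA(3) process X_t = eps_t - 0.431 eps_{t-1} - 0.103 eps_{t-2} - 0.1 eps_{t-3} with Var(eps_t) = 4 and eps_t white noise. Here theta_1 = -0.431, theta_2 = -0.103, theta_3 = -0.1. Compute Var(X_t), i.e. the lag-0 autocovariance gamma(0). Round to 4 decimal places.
\gamma(0) = 4.8255

For an MA(q) process X_t = eps_t + sum_i theta_i eps_{t-i} with
Var(eps_t) = sigma^2, the variance is
  gamma(0) = sigma^2 * (1 + sum_i theta_i^2).
  sum_i theta_i^2 = (-0.431)^2 + (-0.103)^2 + (-0.1)^2 = 0.185761 + 0.010609 + 0.01 = 0.20637.
  gamma(0) = 4 * (1 + 0.20637) = 4 * 1.20637 = 4.82548, which rounds to 4.8255.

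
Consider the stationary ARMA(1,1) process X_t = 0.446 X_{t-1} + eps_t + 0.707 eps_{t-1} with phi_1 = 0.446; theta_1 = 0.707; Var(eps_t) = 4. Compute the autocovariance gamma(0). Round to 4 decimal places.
\gamma(0) = 10.6381

Multiply the model equation by X_{t-k} and take expectations. With theta_0 = psi_0 = 1 and psi_j the MA(infinity) weights, this gives
  gamma(k) - sum_i phi_i gamma(k-i) = c_k,
  c_k = sigma^2 * sum_{j=k..q} theta_j psi_{j-k}   (c_k = 0 for k > q),
using gamma(-m) = gamma(m).
psi-weights needed (psi_j = theta_j + sum_i phi_i psi_{j-i}):
  psi_1 = theta_1 + phi_1 = 0.707 + (0.446) = 1.153
Right-hand sides:
  c_0 = sigma^2 (1 + theta_1 psi_1) = 4 * (1 + (0.707)(1.153)) = 4 * 1.815171 = 7.260684
  c_1 = sigma^2 theta_1 = 4 * (0.707) = 2.828
  c_2 = 0
Equations for k = 0 and k = 1 (AR order 1):
  gamma(0) = phi_1 gamma(1) + c_0
  gamma(1) = phi_1 gamma(0) + c_1
Substituting the second into the first: gamma(0) (1 - phi_1^2) = c_0 + phi_1 c_1, so
  gamma(0) = (c_0 + phi_1 c_1) / (1 - phi_1^2) = (7.260684 + (0.446)(2.828)) / (1 - (0.446)^2) = 8.521972 / 0.801084 = 10.63805.
Therefore gamma(0) = 10.6381 (to 4 decimal places).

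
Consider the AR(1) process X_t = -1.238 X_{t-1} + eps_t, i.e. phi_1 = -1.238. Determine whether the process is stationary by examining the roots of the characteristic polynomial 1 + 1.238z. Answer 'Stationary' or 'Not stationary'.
\text{Not stationary}

The AR(p) characteristic polynomial is P(z) = 1 + 1.238z.
Stationarity requires all roots to lie outside the unit circle, i.e. |z| > 1 for every root.
This is linear in z: 1 + (1.238) z = 0  =>  z = -1/(1.238) = -0.807754,  |z| = 0.807754.
Moduli of all roots: 0.8078.
All moduli strictly greater than 1? No.
Verdict: Not stationary.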